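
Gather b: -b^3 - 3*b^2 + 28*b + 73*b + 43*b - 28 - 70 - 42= -b^3 - 3*b^2 + 144*b - 140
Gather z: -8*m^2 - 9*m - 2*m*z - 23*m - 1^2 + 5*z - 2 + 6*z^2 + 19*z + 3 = -8*m^2 - 32*m + 6*z^2 + z*(24 - 2*m)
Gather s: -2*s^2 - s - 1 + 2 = -2*s^2 - s + 1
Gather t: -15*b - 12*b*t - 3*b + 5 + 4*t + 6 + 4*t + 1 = -18*b + t*(8 - 12*b) + 12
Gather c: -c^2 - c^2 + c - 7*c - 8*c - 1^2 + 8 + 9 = -2*c^2 - 14*c + 16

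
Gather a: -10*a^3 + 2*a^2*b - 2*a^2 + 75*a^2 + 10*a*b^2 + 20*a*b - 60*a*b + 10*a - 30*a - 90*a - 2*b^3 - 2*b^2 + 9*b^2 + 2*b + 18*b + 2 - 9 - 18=-10*a^3 + a^2*(2*b + 73) + a*(10*b^2 - 40*b - 110) - 2*b^3 + 7*b^2 + 20*b - 25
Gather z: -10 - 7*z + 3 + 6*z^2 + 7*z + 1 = 6*z^2 - 6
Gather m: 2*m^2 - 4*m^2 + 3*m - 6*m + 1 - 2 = -2*m^2 - 3*m - 1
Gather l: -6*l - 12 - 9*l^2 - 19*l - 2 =-9*l^2 - 25*l - 14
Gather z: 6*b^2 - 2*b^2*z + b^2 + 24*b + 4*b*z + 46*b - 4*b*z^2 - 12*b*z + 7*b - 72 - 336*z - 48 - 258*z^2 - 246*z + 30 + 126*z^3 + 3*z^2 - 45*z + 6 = 7*b^2 + 77*b + 126*z^3 + z^2*(-4*b - 255) + z*(-2*b^2 - 8*b - 627) - 84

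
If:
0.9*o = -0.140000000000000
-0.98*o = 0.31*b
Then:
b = 0.49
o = -0.16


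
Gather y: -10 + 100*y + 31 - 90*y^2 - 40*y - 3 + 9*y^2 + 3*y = -81*y^2 + 63*y + 18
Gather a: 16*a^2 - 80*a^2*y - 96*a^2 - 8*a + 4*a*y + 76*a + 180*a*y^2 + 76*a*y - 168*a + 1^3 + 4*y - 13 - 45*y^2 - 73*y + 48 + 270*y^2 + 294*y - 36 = a^2*(-80*y - 80) + a*(180*y^2 + 80*y - 100) + 225*y^2 + 225*y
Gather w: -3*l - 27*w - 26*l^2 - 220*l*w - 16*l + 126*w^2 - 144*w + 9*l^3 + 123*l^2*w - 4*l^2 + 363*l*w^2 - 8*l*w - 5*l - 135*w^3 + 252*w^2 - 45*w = 9*l^3 - 30*l^2 - 24*l - 135*w^3 + w^2*(363*l + 378) + w*(123*l^2 - 228*l - 216)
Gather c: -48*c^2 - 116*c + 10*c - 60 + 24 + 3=-48*c^2 - 106*c - 33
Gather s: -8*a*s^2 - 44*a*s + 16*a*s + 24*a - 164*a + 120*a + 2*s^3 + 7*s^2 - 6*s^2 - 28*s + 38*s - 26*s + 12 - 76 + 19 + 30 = -20*a + 2*s^3 + s^2*(1 - 8*a) + s*(-28*a - 16) - 15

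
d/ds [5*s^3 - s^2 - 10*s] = 15*s^2 - 2*s - 10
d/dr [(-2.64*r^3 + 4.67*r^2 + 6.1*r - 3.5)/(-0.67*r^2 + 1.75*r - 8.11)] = (1.7688*r^4 - 9.24*r^3 + 76.4907*r^2 - 80.4374*r - 43.346)/(0.4489*r^4 - 2.345*r^3 + 13.9299*r^2 - 28.385*r + 65.7721)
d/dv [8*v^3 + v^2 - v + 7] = 24*v^2 + 2*v - 1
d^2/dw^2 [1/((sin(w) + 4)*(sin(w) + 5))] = (-4*sin(w)^4 - 27*sin(w)^3 + 5*sin(w)^2 + 234*sin(w) + 122)/((sin(w) + 4)^3*(sin(w) + 5)^3)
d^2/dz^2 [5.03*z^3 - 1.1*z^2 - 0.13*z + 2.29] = 30.18*z - 2.2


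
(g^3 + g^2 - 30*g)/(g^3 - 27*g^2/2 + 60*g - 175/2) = 2*g*(g + 6)/(2*g^2 - 17*g + 35)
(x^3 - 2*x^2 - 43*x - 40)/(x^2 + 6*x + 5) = x - 8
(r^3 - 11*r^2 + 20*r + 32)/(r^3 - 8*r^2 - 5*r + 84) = (r^2 - 7*r - 8)/(r^2 - 4*r - 21)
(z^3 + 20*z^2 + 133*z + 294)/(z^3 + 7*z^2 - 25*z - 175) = (z^2 + 13*z + 42)/(z^2 - 25)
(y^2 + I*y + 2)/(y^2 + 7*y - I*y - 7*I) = (y + 2*I)/(y + 7)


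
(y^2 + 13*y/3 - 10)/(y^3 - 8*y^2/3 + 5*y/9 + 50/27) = 9*(y + 6)/(9*y^2 - 9*y - 10)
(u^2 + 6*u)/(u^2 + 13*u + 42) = u/(u + 7)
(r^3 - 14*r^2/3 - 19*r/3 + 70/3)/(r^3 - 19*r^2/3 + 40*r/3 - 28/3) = (3*r^2 - 8*r - 35)/(3*r^2 - 13*r + 14)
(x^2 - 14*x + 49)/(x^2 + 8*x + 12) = (x^2 - 14*x + 49)/(x^2 + 8*x + 12)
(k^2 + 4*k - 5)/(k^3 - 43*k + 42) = (k + 5)/(k^2 + k - 42)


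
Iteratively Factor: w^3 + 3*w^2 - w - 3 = (w + 1)*(w^2 + 2*w - 3) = (w + 1)*(w + 3)*(w - 1)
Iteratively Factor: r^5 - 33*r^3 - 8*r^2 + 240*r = (r + 4)*(r^4 - 4*r^3 - 17*r^2 + 60*r) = r*(r + 4)*(r^3 - 4*r^2 - 17*r + 60) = r*(r + 4)^2*(r^2 - 8*r + 15) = r*(r - 3)*(r + 4)^2*(r - 5)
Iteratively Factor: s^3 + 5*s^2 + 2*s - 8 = (s + 2)*(s^2 + 3*s - 4) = (s - 1)*(s + 2)*(s + 4)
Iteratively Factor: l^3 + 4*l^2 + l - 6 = (l - 1)*(l^2 + 5*l + 6) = (l - 1)*(l + 3)*(l + 2)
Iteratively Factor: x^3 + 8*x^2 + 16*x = (x + 4)*(x^2 + 4*x) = (x + 4)^2*(x)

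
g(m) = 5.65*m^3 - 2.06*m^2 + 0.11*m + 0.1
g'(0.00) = 0.11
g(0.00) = 0.10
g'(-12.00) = 2490.35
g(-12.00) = -10061.06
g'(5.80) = 546.41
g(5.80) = 1033.82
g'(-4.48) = 358.76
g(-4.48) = -549.76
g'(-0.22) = 1.84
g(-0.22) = -0.08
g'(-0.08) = 0.55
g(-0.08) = 0.08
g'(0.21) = -0.01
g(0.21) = 0.08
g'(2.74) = 116.08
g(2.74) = 101.16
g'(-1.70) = 56.10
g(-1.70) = -33.80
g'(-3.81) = 261.86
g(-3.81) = -342.70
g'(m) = 16.95*m^2 - 4.12*m + 0.11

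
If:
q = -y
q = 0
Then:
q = 0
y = 0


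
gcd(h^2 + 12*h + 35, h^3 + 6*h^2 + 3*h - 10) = h + 5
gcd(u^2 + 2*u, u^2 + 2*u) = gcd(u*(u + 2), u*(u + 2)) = u^2 + 2*u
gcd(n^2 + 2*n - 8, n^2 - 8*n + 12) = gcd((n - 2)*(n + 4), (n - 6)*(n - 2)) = n - 2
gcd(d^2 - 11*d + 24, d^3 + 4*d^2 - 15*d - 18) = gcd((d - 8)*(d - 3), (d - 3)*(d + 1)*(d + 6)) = d - 3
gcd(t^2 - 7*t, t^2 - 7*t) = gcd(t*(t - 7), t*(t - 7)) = t^2 - 7*t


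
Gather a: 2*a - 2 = 2*a - 2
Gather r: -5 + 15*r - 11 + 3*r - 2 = 18*r - 18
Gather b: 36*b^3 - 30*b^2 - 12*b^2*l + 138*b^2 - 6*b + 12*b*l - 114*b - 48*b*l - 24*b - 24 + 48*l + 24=36*b^3 + b^2*(108 - 12*l) + b*(-36*l - 144) + 48*l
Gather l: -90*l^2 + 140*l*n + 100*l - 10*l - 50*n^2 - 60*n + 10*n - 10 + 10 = -90*l^2 + l*(140*n + 90) - 50*n^2 - 50*n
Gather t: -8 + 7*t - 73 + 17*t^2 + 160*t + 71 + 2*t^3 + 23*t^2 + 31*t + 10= 2*t^3 + 40*t^2 + 198*t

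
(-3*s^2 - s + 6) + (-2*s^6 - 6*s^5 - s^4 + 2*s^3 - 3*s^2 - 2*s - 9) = -2*s^6 - 6*s^5 - s^4 + 2*s^3 - 6*s^2 - 3*s - 3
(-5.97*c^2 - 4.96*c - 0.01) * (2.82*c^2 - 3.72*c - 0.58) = -16.8354*c^4 + 8.2212*c^3 + 21.8856*c^2 + 2.914*c + 0.0058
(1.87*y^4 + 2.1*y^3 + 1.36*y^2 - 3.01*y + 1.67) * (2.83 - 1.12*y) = -2.0944*y^5 + 2.9401*y^4 + 4.4198*y^3 + 7.22*y^2 - 10.3887*y + 4.7261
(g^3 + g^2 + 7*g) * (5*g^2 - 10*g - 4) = 5*g^5 - 5*g^4 + 21*g^3 - 74*g^2 - 28*g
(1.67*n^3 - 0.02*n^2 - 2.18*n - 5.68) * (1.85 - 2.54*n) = -4.2418*n^4 + 3.1403*n^3 + 5.5002*n^2 + 10.3942*n - 10.508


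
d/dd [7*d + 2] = 7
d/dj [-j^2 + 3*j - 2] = 3 - 2*j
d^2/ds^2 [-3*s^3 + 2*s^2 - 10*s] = 4 - 18*s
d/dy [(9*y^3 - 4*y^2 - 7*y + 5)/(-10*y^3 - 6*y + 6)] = (-10*y^4 - 62*y^3 + 84*y^2 - 12*y - 3)/(25*y^6 + 30*y^4 - 30*y^3 + 9*y^2 - 18*y + 9)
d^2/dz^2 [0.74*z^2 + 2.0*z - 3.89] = 1.48000000000000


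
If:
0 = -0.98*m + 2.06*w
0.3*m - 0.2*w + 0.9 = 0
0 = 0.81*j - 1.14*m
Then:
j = -6.18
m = -4.39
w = -2.09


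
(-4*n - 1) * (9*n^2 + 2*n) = -36*n^3 - 17*n^2 - 2*n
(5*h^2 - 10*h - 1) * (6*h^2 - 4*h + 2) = 30*h^4 - 80*h^3 + 44*h^2 - 16*h - 2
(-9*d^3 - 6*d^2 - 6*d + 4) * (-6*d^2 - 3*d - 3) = 54*d^5 + 63*d^4 + 81*d^3 + 12*d^2 + 6*d - 12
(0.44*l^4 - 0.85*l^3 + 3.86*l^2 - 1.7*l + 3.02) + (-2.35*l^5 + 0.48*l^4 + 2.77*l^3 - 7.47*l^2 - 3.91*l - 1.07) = -2.35*l^5 + 0.92*l^4 + 1.92*l^3 - 3.61*l^2 - 5.61*l + 1.95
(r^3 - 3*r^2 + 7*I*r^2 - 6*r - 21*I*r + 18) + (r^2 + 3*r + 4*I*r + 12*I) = r^3 - 2*r^2 + 7*I*r^2 - 3*r - 17*I*r + 18 + 12*I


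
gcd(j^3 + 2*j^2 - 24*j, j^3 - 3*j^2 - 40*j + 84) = j + 6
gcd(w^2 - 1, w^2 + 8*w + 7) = w + 1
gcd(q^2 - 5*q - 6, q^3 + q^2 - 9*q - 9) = q + 1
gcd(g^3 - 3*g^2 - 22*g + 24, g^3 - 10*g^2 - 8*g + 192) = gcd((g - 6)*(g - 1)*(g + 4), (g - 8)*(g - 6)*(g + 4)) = g^2 - 2*g - 24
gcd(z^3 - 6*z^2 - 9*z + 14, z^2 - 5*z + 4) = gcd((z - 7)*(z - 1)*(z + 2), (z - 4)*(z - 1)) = z - 1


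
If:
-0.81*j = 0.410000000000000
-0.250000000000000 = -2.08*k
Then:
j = -0.51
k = 0.12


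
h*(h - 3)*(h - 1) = h^3 - 4*h^2 + 3*h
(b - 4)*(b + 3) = b^2 - b - 12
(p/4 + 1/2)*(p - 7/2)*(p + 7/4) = p^3/4 + p^2/16 - 77*p/32 - 49/16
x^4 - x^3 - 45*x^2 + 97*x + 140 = (x - 5)*(x - 4)*(x + 1)*(x + 7)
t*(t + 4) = t^2 + 4*t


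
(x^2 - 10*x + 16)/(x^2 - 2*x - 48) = (x - 2)/(x + 6)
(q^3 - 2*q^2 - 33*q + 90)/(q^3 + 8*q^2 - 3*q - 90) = (q - 5)/(q + 5)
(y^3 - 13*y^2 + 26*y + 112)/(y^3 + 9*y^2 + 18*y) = (y^3 - 13*y^2 + 26*y + 112)/(y*(y^2 + 9*y + 18))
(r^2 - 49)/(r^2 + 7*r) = (r - 7)/r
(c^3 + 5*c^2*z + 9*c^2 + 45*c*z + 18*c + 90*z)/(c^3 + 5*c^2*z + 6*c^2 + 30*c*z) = (c + 3)/c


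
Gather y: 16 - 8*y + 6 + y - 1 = 21 - 7*y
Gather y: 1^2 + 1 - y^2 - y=-y^2 - y + 2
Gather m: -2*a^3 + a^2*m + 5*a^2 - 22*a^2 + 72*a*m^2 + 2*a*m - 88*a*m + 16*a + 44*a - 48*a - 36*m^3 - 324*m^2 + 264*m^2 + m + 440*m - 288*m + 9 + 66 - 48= -2*a^3 - 17*a^2 + 12*a - 36*m^3 + m^2*(72*a - 60) + m*(a^2 - 86*a + 153) + 27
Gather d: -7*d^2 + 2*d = -7*d^2 + 2*d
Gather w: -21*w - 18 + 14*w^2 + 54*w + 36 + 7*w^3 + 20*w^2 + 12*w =7*w^3 + 34*w^2 + 45*w + 18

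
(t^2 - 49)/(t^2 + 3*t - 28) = (t - 7)/(t - 4)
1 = 1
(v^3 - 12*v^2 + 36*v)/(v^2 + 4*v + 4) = v*(v^2 - 12*v + 36)/(v^2 + 4*v + 4)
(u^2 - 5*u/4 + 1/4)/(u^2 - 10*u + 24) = (4*u^2 - 5*u + 1)/(4*(u^2 - 10*u + 24))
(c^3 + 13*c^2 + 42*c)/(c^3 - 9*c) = (c^2 + 13*c + 42)/(c^2 - 9)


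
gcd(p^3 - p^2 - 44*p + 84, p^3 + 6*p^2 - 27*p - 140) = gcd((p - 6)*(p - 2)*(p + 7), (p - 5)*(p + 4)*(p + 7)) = p + 7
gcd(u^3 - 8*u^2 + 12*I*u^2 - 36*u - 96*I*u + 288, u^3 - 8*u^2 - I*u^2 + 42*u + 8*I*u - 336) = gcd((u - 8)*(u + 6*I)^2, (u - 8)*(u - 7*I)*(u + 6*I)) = u^2 + u*(-8 + 6*I) - 48*I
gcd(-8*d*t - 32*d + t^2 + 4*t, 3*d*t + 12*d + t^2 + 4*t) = t + 4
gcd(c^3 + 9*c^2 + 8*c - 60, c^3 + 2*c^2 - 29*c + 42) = c - 2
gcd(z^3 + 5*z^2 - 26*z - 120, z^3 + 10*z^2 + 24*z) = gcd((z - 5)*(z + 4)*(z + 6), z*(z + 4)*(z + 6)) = z^2 + 10*z + 24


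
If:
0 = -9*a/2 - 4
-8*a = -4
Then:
No Solution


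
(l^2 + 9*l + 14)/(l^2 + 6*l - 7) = (l + 2)/(l - 1)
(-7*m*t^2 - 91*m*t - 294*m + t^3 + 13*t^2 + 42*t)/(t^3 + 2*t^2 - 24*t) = (-7*m*t - 49*m + t^2 + 7*t)/(t*(t - 4))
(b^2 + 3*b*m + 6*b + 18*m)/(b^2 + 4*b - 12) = (b + 3*m)/(b - 2)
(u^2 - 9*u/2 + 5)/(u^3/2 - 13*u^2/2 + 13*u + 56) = (2*u^2 - 9*u + 10)/(u^3 - 13*u^2 + 26*u + 112)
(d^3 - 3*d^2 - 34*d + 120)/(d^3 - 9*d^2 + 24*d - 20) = (d^2 + 2*d - 24)/(d^2 - 4*d + 4)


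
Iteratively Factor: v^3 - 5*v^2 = (v)*(v^2 - 5*v) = v^2*(v - 5)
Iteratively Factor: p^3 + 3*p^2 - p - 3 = (p + 1)*(p^2 + 2*p - 3) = (p + 1)*(p + 3)*(p - 1)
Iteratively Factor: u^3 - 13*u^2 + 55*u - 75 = (u - 3)*(u^2 - 10*u + 25) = (u - 5)*(u - 3)*(u - 5)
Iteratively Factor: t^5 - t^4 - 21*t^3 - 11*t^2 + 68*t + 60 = (t + 2)*(t^4 - 3*t^3 - 15*t^2 + 19*t + 30) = (t - 2)*(t + 2)*(t^3 - t^2 - 17*t - 15) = (t - 2)*(t + 2)*(t + 3)*(t^2 - 4*t - 5) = (t - 5)*(t - 2)*(t + 2)*(t + 3)*(t + 1)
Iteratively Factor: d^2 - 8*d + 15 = (d - 3)*(d - 5)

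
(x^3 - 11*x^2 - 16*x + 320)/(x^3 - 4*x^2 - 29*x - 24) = (x^2 - 3*x - 40)/(x^2 + 4*x + 3)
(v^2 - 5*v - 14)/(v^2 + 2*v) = (v - 7)/v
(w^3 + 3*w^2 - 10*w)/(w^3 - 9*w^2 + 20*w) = (w^2 + 3*w - 10)/(w^2 - 9*w + 20)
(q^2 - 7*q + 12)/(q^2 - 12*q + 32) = (q - 3)/(q - 8)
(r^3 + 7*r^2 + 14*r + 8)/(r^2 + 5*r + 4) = r + 2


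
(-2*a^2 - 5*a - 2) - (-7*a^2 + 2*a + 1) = 5*a^2 - 7*a - 3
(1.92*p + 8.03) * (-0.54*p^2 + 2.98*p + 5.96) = -1.0368*p^3 + 1.3854*p^2 + 35.3726*p + 47.8588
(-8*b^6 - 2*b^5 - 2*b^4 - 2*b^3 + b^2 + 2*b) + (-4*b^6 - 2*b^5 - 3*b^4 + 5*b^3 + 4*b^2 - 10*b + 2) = -12*b^6 - 4*b^5 - 5*b^4 + 3*b^3 + 5*b^2 - 8*b + 2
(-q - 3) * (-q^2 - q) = q^3 + 4*q^2 + 3*q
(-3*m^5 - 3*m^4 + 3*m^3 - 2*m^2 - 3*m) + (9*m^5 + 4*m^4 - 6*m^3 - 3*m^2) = 6*m^5 + m^4 - 3*m^3 - 5*m^2 - 3*m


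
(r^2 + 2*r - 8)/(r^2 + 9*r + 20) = (r - 2)/(r + 5)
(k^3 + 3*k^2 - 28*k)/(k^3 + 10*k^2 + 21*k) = (k - 4)/(k + 3)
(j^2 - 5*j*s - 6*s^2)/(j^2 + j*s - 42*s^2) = (j + s)/(j + 7*s)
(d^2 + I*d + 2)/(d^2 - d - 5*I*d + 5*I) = (d^2 + I*d + 2)/(d^2 - d - 5*I*d + 5*I)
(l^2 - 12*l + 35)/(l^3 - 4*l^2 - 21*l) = (l - 5)/(l*(l + 3))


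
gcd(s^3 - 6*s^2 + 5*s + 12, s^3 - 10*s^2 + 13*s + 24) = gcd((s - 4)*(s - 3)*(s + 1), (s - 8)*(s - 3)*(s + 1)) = s^2 - 2*s - 3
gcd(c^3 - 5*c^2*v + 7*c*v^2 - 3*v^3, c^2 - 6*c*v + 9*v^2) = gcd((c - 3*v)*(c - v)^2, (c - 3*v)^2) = -c + 3*v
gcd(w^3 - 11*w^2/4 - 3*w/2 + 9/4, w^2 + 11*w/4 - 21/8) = w - 3/4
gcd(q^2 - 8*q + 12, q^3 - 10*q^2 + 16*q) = q - 2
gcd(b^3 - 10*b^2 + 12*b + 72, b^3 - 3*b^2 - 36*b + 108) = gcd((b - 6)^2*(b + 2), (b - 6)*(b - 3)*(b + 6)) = b - 6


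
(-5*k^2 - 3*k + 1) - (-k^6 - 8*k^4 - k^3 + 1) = k^6 + 8*k^4 + k^3 - 5*k^2 - 3*k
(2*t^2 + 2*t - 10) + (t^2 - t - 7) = 3*t^2 + t - 17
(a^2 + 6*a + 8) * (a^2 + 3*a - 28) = a^4 + 9*a^3 - 2*a^2 - 144*a - 224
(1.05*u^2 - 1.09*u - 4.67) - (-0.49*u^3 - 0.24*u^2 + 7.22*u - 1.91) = 0.49*u^3 + 1.29*u^2 - 8.31*u - 2.76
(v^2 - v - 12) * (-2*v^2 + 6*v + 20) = -2*v^4 + 8*v^3 + 38*v^2 - 92*v - 240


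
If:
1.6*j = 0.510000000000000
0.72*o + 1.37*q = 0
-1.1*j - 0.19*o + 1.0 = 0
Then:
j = 0.32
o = 3.42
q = -1.80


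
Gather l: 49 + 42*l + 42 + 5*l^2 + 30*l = 5*l^2 + 72*l + 91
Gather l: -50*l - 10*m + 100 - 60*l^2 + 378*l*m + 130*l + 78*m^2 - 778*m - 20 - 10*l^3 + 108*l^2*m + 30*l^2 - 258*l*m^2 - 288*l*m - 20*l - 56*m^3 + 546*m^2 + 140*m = -10*l^3 + l^2*(108*m - 30) + l*(-258*m^2 + 90*m + 60) - 56*m^3 + 624*m^2 - 648*m + 80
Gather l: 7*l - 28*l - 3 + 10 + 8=15 - 21*l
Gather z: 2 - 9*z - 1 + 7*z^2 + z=7*z^2 - 8*z + 1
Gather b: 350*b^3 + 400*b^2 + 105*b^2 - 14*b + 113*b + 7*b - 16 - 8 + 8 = 350*b^3 + 505*b^2 + 106*b - 16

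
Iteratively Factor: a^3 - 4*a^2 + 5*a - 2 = (a - 2)*(a^2 - 2*a + 1) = (a - 2)*(a - 1)*(a - 1)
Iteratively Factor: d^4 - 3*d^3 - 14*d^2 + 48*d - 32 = (d - 4)*(d^3 + d^2 - 10*d + 8) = (d - 4)*(d + 4)*(d^2 - 3*d + 2) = (d - 4)*(d - 2)*(d + 4)*(d - 1)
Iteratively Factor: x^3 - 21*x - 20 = (x + 4)*(x^2 - 4*x - 5) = (x + 1)*(x + 4)*(x - 5)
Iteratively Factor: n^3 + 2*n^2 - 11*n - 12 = (n - 3)*(n^2 + 5*n + 4) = (n - 3)*(n + 4)*(n + 1)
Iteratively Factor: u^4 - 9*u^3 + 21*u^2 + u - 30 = (u - 2)*(u^3 - 7*u^2 + 7*u + 15) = (u - 5)*(u - 2)*(u^2 - 2*u - 3) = (u - 5)*(u - 3)*(u - 2)*(u + 1)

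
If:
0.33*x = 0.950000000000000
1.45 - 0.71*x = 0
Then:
No Solution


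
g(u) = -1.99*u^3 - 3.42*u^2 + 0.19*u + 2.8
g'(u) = -5.97*u^2 - 6.84*u + 0.19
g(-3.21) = 32.77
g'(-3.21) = -39.37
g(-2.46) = 11.26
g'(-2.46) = -19.11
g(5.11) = -351.06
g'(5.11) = -190.65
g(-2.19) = 6.88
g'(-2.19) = -13.46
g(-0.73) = 1.61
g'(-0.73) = 2.00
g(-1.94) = 4.09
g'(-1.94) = -9.01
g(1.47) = -10.63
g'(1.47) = -22.77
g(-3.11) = 28.99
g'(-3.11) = -36.28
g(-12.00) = 2946.76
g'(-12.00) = -777.41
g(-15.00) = 5946.70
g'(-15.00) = -1240.46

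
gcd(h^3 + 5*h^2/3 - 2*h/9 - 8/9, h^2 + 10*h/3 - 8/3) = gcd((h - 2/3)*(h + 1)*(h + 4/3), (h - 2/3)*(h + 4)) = h - 2/3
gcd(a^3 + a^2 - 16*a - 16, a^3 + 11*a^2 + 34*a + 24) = a^2 + 5*a + 4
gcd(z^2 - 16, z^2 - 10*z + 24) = z - 4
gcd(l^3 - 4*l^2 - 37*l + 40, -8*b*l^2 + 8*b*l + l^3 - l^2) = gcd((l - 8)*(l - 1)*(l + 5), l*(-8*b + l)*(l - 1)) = l - 1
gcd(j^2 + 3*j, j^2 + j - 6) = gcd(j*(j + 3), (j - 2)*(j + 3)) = j + 3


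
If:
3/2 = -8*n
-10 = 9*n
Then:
No Solution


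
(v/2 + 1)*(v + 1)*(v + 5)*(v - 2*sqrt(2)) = v^4/2 - sqrt(2)*v^3 + 4*v^3 - 8*sqrt(2)*v^2 + 17*v^2/2 - 17*sqrt(2)*v + 5*v - 10*sqrt(2)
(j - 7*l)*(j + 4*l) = j^2 - 3*j*l - 28*l^2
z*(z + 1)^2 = z^3 + 2*z^2 + z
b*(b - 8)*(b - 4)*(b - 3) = b^4 - 15*b^3 + 68*b^2 - 96*b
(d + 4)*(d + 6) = d^2 + 10*d + 24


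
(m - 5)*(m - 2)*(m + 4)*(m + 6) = m^4 + 3*m^3 - 36*m^2 - 68*m + 240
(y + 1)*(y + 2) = y^2 + 3*y + 2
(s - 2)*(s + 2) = s^2 - 4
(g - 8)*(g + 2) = g^2 - 6*g - 16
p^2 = p^2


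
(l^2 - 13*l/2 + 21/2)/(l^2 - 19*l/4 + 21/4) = 2*(2*l - 7)/(4*l - 7)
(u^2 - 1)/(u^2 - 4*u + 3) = (u + 1)/(u - 3)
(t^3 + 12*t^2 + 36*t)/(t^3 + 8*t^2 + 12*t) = (t + 6)/(t + 2)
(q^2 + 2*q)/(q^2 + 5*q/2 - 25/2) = 2*q*(q + 2)/(2*q^2 + 5*q - 25)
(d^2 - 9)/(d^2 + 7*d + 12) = (d - 3)/(d + 4)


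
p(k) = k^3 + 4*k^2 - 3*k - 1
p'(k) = 3*k^2 + 8*k - 3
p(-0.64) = 2.30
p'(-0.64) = -6.89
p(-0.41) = 0.83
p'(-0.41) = -5.78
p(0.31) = -1.52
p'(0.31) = -0.23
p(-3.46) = 15.84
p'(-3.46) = 5.23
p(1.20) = 2.89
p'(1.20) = 10.92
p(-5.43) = -26.87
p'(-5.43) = 42.01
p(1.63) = 9.07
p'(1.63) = 18.01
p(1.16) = 2.46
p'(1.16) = 10.32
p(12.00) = 2267.00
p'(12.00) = 525.00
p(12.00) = 2267.00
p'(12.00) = 525.00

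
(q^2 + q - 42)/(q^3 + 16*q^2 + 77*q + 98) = (q - 6)/(q^2 + 9*q + 14)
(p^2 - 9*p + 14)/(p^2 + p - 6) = (p - 7)/(p + 3)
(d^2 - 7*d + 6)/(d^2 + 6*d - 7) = (d - 6)/(d + 7)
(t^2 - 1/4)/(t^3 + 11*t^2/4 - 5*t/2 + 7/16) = 4*(2*t + 1)/(8*t^2 + 26*t - 7)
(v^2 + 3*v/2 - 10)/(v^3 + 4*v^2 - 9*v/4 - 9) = 2*(2*v - 5)/(4*v^2 - 9)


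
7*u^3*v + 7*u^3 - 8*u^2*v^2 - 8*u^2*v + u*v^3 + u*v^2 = (-7*u + v)*(-u + v)*(u*v + u)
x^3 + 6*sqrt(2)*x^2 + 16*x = x*(x + 2*sqrt(2))*(x + 4*sqrt(2))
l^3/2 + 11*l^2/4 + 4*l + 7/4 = (l/2 + 1/2)*(l + 1)*(l + 7/2)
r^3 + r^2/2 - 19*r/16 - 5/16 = (r - 1)*(r + 1/4)*(r + 5/4)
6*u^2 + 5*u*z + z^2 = (2*u + z)*(3*u + z)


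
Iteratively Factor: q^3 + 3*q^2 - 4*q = (q - 1)*(q^2 + 4*q) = q*(q - 1)*(q + 4)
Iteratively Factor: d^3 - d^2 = (d)*(d^2 - d) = d^2*(d - 1)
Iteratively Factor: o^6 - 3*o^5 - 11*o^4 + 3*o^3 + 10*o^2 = (o - 1)*(o^5 - 2*o^4 - 13*o^3 - 10*o^2) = (o - 5)*(o - 1)*(o^4 + 3*o^3 + 2*o^2) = o*(o - 5)*(o - 1)*(o^3 + 3*o^2 + 2*o) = o*(o - 5)*(o - 1)*(o + 2)*(o^2 + o) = o^2*(o - 5)*(o - 1)*(o + 2)*(o + 1)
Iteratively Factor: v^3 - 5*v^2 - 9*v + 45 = (v - 3)*(v^2 - 2*v - 15) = (v - 3)*(v + 3)*(v - 5)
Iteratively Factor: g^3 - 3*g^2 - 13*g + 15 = (g + 3)*(g^2 - 6*g + 5) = (g - 5)*(g + 3)*(g - 1)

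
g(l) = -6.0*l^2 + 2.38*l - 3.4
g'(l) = 2.38 - 12.0*l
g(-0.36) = -5.03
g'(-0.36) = 6.70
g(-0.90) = -10.40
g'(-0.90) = 13.18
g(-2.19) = -37.39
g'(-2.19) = 28.66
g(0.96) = -6.64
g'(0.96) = -9.14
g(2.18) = -26.73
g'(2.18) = -23.78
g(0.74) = -4.92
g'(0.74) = -6.50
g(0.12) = -3.20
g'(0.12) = 0.94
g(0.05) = -3.30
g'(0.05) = 1.78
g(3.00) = -50.26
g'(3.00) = -33.62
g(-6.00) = -233.68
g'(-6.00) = 74.38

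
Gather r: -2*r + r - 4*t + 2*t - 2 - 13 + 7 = -r - 2*t - 8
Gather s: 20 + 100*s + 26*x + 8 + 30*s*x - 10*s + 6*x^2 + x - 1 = s*(30*x + 90) + 6*x^2 + 27*x + 27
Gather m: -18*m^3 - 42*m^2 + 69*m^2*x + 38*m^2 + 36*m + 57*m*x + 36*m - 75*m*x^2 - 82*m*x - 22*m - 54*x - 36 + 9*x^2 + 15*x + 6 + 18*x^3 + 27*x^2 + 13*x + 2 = -18*m^3 + m^2*(69*x - 4) + m*(-75*x^2 - 25*x + 50) + 18*x^3 + 36*x^2 - 26*x - 28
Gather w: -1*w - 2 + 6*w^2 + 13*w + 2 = 6*w^2 + 12*w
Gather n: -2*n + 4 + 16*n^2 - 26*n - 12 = 16*n^2 - 28*n - 8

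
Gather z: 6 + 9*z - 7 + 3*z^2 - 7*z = 3*z^2 + 2*z - 1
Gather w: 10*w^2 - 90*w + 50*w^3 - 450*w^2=50*w^3 - 440*w^2 - 90*w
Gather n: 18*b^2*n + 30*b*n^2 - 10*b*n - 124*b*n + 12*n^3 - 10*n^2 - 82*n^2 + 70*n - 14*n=12*n^3 + n^2*(30*b - 92) + n*(18*b^2 - 134*b + 56)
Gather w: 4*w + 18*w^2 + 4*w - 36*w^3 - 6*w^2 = -36*w^3 + 12*w^2 + 8*w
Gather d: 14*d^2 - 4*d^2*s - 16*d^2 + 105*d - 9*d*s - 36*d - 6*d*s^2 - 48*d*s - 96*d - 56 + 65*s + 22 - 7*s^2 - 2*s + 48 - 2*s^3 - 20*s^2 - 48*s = d^2*(-4*s - 2) + d*(-6*s^2 - 57*s - 27) - 2*s^3 - 27*s^2 + 15*s + 14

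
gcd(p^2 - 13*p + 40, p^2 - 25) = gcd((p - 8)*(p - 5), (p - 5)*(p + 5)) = p - 5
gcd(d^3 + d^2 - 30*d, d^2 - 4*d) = d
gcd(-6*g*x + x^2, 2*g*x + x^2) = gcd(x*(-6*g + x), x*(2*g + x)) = x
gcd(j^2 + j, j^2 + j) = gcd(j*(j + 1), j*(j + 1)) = j^2 + j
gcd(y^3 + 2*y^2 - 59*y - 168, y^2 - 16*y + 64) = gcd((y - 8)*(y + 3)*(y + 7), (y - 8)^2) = y - 8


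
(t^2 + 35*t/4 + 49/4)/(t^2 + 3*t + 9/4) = (4*t^2 + 35*t + 49)/(4*t^2 + 12*t + 9)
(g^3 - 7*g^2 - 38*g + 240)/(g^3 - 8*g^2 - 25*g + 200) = (g + 6)/(g + 5)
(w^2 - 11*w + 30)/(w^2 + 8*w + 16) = (w^2 - 11*w + 30)/(w^2 + 8*w + 16)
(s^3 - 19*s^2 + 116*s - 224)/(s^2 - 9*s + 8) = (s^2 - 11*s + 28)/(s - 1)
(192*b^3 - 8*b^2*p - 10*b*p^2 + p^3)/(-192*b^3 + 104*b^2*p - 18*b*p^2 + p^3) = (4*b + p)/(-4*b + p)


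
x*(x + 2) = x^2 + 2*x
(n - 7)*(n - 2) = n^2 - 9*n + 14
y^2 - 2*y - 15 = (y - 5)*(y + 3)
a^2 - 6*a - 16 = (a - 8)*(a + 2)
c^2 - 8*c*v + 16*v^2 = (c - 4*v)^2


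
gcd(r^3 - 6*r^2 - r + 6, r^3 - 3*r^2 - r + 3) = r^2 - 1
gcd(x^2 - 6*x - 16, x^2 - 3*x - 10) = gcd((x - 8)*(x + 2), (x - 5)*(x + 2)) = x + 2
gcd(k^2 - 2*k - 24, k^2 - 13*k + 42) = k - 6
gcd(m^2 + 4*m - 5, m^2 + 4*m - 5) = m^2 + 4*m - 5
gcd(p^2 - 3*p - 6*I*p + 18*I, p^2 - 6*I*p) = p - 6*I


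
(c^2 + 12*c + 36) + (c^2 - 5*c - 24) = 2*c^2 + 7*c + 12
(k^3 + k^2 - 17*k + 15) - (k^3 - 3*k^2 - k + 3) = 4*k^2 - 16*k + 12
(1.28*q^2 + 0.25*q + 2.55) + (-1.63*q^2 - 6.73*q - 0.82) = -0.35*q^2 - 6.48*q + 1.73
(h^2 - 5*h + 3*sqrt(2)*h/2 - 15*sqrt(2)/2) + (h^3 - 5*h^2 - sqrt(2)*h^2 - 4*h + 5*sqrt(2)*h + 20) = h^3 - 4*h^2 - sqrt(2)*h^2 - 9*h + 13*sqrt(2)*h/2 - 15*sqrt(2)/2 + 20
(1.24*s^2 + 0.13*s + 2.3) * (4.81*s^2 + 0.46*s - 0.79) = 5.9644*s^4 + 1.1957*s^3 + 10.1432*s^2 + 0.9553*s - 1.817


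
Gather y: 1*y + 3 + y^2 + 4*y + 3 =y^2 + 5*y + 6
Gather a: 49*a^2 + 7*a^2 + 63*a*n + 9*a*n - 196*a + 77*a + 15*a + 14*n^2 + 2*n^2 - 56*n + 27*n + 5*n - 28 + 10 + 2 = 56*a^2 + a*(72*n - 104) + 16*n^2 - 24*n - 16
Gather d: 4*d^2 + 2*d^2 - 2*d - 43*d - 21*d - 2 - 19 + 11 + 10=6*d^2 - 66*d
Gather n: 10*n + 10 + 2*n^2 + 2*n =2*n^2 + 12*n + 10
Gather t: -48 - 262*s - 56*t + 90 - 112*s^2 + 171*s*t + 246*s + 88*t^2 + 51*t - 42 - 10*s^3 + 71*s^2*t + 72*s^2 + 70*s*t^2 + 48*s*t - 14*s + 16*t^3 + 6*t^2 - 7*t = -10*s^3 - 40*s^2 - 30*s + 16*t^3 + t^2*(70*s + 94) + t*(71*s^2 + 219*s - 12)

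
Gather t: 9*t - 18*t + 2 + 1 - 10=-9*t - 7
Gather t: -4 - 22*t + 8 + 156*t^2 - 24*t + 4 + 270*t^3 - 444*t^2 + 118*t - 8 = 270*t^3 - 288*t^2 + 72*t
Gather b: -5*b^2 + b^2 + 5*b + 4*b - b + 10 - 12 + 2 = -4*b^2 + 8*b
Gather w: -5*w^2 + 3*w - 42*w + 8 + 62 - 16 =-5*w^2 - 39*w + 54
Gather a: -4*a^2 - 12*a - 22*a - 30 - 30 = -4*a^2 - 34*a - 60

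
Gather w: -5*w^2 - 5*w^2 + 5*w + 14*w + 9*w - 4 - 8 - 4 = -10*w^2 + 28*w - 16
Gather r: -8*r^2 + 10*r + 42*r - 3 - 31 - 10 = -8*r^2 + 52*r - 44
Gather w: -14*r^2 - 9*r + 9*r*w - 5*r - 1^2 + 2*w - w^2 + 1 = -14*r^2 - 14*r - w^2 + w*(9*r + 2)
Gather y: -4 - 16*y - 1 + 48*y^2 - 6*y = 48*y^2 - 22*y - 5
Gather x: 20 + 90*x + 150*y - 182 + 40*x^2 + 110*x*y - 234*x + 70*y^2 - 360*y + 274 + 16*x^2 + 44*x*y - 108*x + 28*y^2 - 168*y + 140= 56*x^2 + x*(154*y - 252) + 98*y^2 - 378*y + 252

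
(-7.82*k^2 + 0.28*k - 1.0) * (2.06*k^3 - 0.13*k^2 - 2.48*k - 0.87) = -16.1092*k^5 + 1.5934*k^4 + 17.2972*k^3 + 6.239*k^2 + 2.2364*k + 0.87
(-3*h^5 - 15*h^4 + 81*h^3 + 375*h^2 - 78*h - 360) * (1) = -3*h^5 - 15*h^4 + 81*h^3 + 375*h^2 - 78*h - 360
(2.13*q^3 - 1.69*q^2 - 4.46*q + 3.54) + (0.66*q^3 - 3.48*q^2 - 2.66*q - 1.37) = 2.79*q^3 - 5.17*q^2 - 7.12*q + 2.17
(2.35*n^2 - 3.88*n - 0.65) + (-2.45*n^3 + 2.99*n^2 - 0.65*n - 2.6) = -2.45*n^3 + 5.34*n^2 - 4.53*n - 3.25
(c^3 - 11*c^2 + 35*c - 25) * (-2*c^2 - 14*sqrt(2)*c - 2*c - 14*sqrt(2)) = -2*c^5 - 14*sqrt(2)*c^4 + 20*c^4 - 48*c^3 + 140*sqrt(2)*c^3 - 336*sqrt(2)*c^2 - 20*c^2 - 140*sqrt(2)*c + 50*c + 350*sqrt(2)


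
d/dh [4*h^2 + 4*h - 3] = 8*h + 4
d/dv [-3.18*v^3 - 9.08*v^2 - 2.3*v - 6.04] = -9.54*v^2 - 18.16*v - 2.3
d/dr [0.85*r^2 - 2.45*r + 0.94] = 1.7*r - 2.45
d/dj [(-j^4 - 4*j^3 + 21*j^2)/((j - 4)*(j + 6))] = 2*j*(-j^4 - 5*j^3 + 40*j^2 + 165*j - 504)/(j^4 + 4*j^3 - 44*j^2 - 96*j + 576)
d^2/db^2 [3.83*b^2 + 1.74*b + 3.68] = 7.66000000000000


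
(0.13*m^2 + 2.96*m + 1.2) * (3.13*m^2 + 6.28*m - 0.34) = 0.4069*m^4 + 10.0812*m^3 + 22.3006*m^2 + 6.5296*m - 0.408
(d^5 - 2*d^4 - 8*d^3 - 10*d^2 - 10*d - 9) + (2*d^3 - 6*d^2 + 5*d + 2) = d^5 - 2*d^4 - 6*d^3 - 16*d^2 - 5*d - 7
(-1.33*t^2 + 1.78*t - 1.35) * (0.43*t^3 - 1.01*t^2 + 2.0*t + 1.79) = -0.5719*t^5 + 2.1087*t^4 - 5.0383*t^3 + 2.5428*t^2 + 0.4862*t - 2.4165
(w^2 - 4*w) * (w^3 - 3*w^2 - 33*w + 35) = w^5 - 7*w^4 - 21*w^3 + 167*w^2 - 140*w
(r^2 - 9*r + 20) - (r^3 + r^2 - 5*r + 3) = -r^3 - 4*r + 17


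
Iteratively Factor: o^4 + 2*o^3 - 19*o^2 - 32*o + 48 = (o - 4)*(o^3 + 6*o^2 + 5*o - 12) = (o - 4)*(o + 3)*(o^2 + 3*o - 4) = (o - 4)*(o - 1)*(o + 3)*(o + 4)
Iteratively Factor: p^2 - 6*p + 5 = (p - 1)*(p - 5)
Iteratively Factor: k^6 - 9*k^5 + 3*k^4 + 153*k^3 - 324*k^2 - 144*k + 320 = (k - 5)*(k^5 - 4*k^4 - 17*k^3 + 68*k^2 + 16*k - 64) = (k - 5)*(k - 4)*(k^4 - 17*k^2 + 16) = (k - 5)*(k - 4)*(k - 1)*(k^3 + k^2 - 16*k - 16) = (k - 5)*(k - 4)^2*(k - 1)*(k^2 + 5*k + 4) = (k - 5)*(k - 4)^2*(k - 1)*(k + 4)*(k + 1)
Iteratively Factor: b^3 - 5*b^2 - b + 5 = (b - 1)*(b^2 - 4*b - 5) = (b - 1)*(b + 1)*(b - 5)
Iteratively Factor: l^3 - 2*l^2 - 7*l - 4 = (l - 4)*(l^2 + 2*l + 1) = (l - 4)*(l + 1)*(l + 1)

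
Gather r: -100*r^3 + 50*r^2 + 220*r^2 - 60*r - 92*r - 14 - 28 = -100*r^3 + 270*r^2 - 152*r - 42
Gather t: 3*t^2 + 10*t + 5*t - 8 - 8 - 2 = 3*t^2 + 15*t - 18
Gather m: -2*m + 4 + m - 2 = 2 - m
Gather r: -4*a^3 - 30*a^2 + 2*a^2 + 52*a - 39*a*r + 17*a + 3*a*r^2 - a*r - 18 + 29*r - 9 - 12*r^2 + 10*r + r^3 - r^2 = -4*a^3 - 28*a^2 + 69*a + r^3 + r^2*(3*a - 13) + r*(39 - 40*a) - 27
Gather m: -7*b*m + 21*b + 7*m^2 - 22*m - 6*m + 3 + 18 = 21*b + 7*m^2 + m*(-7*b - 28) + 21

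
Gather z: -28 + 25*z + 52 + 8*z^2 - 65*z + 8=8*z^2 - 40*z + 32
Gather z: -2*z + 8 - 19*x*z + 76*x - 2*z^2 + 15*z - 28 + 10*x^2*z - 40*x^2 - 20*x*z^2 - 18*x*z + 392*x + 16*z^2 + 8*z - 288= -40*x^2 + 468*x + z^2*(14 - 20*x) + z*(10*x^2 - 37*x + 21) - 308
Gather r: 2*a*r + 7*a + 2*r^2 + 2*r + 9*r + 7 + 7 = 7*a + 2*r^2 + r*(2*a + 11) + 14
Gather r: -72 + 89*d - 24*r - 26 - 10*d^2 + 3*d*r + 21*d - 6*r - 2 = -10*d^2 + 110*d + r*(3*d - 30) - 100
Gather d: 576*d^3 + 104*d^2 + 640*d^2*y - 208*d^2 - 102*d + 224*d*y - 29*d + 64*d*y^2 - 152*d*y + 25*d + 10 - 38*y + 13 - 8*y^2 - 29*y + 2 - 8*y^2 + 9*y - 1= 576*d^3 + d^2*(640*y - 104) + d*(64*y^2 + 72*y - 106) - 16*y^2 - 58*y + 24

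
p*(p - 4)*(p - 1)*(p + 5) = p^4 - 21*p^2 + 20*p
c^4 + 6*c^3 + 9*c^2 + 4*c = c*(c + 1)^2*(c + 4)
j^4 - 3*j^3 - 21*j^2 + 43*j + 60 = (j - 5)*(j - 3)*(j + 1)*(j + 4)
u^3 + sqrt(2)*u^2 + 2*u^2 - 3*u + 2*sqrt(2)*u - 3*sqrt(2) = (u - 1)*(u + 3)*(u + sqrt(2))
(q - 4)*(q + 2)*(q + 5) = q^3 + 3*q^2 - 18*q - 40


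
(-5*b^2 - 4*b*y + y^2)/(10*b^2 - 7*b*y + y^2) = (b + y)/(-2*b + y)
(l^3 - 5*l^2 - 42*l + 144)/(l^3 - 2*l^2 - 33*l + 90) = (l - 8)/(l - 5)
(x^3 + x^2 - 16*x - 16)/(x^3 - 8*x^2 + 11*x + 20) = (x + 4)/(x - 5)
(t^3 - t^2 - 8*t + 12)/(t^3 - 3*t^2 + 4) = (t + 3)/(t + 1)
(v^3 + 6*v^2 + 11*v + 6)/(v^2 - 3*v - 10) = (v^2 + 4*v + 3)/(v - 5)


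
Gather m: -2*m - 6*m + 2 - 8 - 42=-8*m - 48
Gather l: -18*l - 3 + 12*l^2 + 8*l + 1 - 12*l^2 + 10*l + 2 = 0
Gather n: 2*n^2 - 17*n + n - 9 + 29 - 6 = 2*n^2 - 16*n + 14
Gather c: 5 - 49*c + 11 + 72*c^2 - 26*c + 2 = 72*c^2 - 75*c + 18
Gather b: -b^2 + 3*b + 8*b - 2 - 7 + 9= -b^2 + 11*b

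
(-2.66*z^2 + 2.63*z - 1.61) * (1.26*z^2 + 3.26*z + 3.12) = -3.3516*z^4 - 5.3578*z^3 - 1.754*z^2 + 2.957*z - 5.0232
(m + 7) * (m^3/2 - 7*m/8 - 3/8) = m^4/2 + 7*m^3/2 - 7*m^2/8 - 13*m/2 - 21/8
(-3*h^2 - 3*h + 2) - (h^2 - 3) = -4*h^2 - 3*h + 5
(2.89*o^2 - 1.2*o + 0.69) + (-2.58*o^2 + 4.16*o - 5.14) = 0.31*o^2 + 2.96*o - 4.45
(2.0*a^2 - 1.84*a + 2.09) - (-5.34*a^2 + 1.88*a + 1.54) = 7.34*a^2 - 3.72*a + 0.55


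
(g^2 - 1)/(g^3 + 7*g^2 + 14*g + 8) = (g - 1)/(g^2 + 6*g + 8)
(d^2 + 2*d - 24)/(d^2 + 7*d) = (d^2 + 2*d - 24)/(d*(d + 7))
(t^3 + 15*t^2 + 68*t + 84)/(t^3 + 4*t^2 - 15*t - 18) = (t^2 + 9*t + 14)/(t^2 - 2*t - 3)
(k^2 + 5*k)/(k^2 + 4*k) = (k + 5)/(k + 4)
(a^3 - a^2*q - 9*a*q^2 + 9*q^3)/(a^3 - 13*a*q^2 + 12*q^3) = (a + 3*q)/(a + 4*q)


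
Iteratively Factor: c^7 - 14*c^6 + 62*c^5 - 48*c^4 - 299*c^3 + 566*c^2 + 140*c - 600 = (c - 2)*(c^6 - 12*c^5 + 38*c^4 + 28*c^3 - 243*c^2 + 80*c + 300) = (c - 2)*(c + 2)*(c^5 - 14*c^4 + 66*c^3 - 104*c^2 - 35*c + 150) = (c - 2)^2*(c + 2)*(c^4 - 12*c^3 + 42*c^2 - 20*c - 75) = (c - 2)^2*(c + 1)*(c + 2)*(c^3 - 13*c^2 + 55*c - 75) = (c - 5)*(c - 2)^2*(c + 1)*(c + 2)*(c^2 - 8*c + 15) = (c - 5)^2*(c - 2)^2*(c + 1)*(c + 2)*(c - 3)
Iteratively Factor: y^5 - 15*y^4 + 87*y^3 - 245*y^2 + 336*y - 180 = (y - 5)*(y^4 - 10*y^3 + 37*y^2 - 60*y + 36) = (y - 5)*(y - 3)*(y^3 - 7*y^2 + 16*y - 12) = (y - 5)*(y - 3)*(y - 2)*(y^2 - 5*y + 6) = (y - 5)*(y - 3)^2*(y - 2)*(y - 2)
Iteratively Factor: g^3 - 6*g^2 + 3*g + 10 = (g - 2)*(g^2 - 4*g - 5) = (g - 2)*(g + 1)*(g - 5)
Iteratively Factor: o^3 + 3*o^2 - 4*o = (o - 1)*(o^2 + 4*o) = (o - 1)*(o + 4)*(o)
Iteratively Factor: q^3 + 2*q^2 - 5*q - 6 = (q + 3)*(q^2 - q - 2) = (q - 2)*(q + 3)*(q + 1)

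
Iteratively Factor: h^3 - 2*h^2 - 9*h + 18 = (h + 3)*(h^2 - 5*h + 6) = (h - 3)*(h + 3)*(h - 2)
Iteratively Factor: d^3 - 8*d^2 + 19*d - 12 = (d - 1)*(d^2 - 7*d + 12) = (d - 3)*(d - 1)*(d - 4)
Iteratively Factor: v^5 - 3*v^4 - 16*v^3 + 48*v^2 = (v + 4)*(v^4 - 7*v^3 + 12*v^2) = v*(v + 4)*(v^3 - 7*v^2 + 12*v) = v^2*(v + 4)*(v^2 - 7*v + 12) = v^2*(v - 3)*(v + 4)*(v - 4)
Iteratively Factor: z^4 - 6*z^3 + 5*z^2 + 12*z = (z + 1)*(z^3 - 7*z^2 + 12*z) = (z - 3)*(z + 1)*(z^2 - 4*z) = z*(z - 3)*(z + 1)*(z - 4)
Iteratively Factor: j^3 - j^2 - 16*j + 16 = (j - 1)*(j^2 - 16) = (j - 4)*(j - 1)*(j + 4)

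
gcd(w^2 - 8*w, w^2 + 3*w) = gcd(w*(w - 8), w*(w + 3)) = w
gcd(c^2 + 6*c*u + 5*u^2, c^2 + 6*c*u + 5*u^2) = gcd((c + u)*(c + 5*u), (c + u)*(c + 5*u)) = c^2 + 6*c*u + 5*u^2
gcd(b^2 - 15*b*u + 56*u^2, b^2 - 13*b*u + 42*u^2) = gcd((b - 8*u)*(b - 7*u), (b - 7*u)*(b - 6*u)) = -b + 7*u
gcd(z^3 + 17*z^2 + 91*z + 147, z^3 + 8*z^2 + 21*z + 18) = z + 3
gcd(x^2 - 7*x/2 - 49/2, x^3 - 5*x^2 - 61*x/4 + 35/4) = x - 7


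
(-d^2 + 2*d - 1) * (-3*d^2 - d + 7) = 3*d^4 - 5*d^3 - 6*d^2 + 15*d - 7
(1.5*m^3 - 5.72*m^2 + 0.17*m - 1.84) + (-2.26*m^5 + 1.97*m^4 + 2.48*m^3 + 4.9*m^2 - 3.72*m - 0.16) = -2.26*m^5 + 1.97*m^4 + 3.98*m^3 - 0.819999999999999*m^2 - 3.55*m - 2.0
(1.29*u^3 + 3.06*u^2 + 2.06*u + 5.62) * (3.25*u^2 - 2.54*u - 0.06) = 4.1925*u^5 + 6.6684*u^4 - 1.1548*u^3 + 12.849*u^2 - 14.3984*u - 0.3372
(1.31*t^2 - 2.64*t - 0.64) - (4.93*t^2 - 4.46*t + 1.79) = -3.62*t^2 + 1.82*t - 2.43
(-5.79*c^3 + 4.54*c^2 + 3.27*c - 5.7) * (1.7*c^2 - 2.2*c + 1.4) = -9.843*c^5 + 20.456*c^4 - 12.535*c^3 - 10.528*c^2 + 17.118*c - 7.98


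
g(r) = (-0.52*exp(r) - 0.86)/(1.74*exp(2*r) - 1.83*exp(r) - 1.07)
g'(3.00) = 0.02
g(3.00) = -0.02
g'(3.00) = 0.02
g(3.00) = -0.02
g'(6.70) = 0.00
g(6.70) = -0.00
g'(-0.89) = 0.06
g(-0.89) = 0.70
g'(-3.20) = -0.03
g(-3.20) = 0.77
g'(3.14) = 0.02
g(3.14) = -0.01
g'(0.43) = 168.13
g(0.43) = -7.26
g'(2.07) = 0.07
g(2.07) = -0.05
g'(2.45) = 0.04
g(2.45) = -0.03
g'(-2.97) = -0.03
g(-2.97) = 0.76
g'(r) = (-0.52*exp(r) - 0.86)*(-3.48*exp(2*r) + 1.83*exp(r))/(1.74*exp(2*r) - 1.83*exp(r) - 1.07)^2 - 0.52*exp(r)/(1.74*exp(2*r) - 1.83*exp(r) - 1.07) = (0.9048*exp(2*r) + 2.9928*exp(r) - 1.0174)*exp(r)/(3.0276*exp(4*r) - 6.3684*exp(3*r) - 0.3747*exp(2*r) + 3.9162*exp(r) + 1.1449)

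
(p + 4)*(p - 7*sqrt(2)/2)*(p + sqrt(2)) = p^3 - 5*sqrt(2)*p^2/2 + 4*p^2 - 10*sqrt(2)*p - 7*p - 28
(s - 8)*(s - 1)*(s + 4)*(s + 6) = s^4 + s^3 - 58*s^2 - 136*s + 192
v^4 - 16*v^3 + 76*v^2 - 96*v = v*(v - 8)*(v - 6)*(v - 2)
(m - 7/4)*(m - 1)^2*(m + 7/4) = m^4 - 2*m^3 - 33*m^2/16 + 49*m/8 - 49/16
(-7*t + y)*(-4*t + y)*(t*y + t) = 28*t^3*y + 28*t^3 - 11*t^2*y^2 - 11*t^2*y + t*y^3 + t*y^2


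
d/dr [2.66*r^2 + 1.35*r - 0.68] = 5.32*r + 1.35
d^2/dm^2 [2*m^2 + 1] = 4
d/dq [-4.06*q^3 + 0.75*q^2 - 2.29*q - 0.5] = -12.18*q^2 + 1.5*q - 2.29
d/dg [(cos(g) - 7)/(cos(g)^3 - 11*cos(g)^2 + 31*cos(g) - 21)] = 2*(cos(g) - 2)*sin(g)/((cos(g) - 3)^2*(cos(g) - 1)^2)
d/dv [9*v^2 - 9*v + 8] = 18*v - 9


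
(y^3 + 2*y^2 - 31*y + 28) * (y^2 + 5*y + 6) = y^5 + 7*y^4 - 15*y^3 - 115*y^2 - 46*y + 168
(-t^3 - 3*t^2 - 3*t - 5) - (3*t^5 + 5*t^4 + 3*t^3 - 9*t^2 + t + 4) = -3*t^5 - 5*t^4 - 4*t^3 + 6*t^2 - 4*t - 9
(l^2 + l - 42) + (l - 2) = l^2 + 2*l - 44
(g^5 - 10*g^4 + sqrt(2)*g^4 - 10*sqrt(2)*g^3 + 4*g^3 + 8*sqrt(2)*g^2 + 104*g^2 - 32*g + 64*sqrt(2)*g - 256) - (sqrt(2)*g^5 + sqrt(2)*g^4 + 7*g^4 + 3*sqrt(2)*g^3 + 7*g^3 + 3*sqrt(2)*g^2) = -sqrt(2)*g^5 + g^5 - 17*g^4 - 13*sqrt(2)*g^3 - 3*g^3 + 5*sqrt(2)*g^2 + 104*g^2 - 32*g + 64*sqrt(2)*g - 256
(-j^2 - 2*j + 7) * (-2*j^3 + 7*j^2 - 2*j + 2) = 2*j^5 - 3*j^4 - 26*j^3 + 51*j^2 - 18*j + 14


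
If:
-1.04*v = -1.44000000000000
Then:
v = 1.38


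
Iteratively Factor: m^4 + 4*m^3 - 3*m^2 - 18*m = (m + 3)*(m^3 + m^2 - 6*m) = (m - 2)*(m + 3)*(m^2 + 3*m) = m*(m - 2)*(m + 3)*(m + 3)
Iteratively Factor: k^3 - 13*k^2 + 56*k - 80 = (k - 5)*(k^2 - 8*k + 16) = (k - 5)*(k - 4)*(k - 4)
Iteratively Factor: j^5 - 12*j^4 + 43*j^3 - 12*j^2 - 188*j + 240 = (j - 4)*(j^4 - 8*j^3 + 11*j^2 + 32*j - 60) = (j - 5)*(j - 4)*(j^3 - 3*j^2 - 4*j + 12) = (j - 5)*(j - 4)*(j - 2)*(j^2 - j - 6) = (j - 5)*(j - 4)*(j - 2)*(j + 2)*(j - 3)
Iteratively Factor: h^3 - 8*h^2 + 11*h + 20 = (h - 4)*(h^2 - 4*h - 5) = (h - 4)*(h + 1)*(h - 5)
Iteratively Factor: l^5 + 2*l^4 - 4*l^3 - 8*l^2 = (l + 2)*(l^4 - 4*l^2) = (l - 2)*(l + 2)*(l^3 + 2*l^2) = l*(l - 2)*(l + 2)*(l^2 + 2*l) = l^2*(l - 2)*(l + 2)*(l + 2)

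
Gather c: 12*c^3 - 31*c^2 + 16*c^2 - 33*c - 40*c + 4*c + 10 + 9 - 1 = 12*c^3 - 15*c^2 - 69*c + 18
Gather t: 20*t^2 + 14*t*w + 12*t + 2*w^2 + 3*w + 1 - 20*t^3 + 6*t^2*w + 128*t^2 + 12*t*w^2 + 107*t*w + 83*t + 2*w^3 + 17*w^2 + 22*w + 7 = -20*t^3 + t^2*(6*w + 148) + t*(12*w^2 + 121*w + 95) + 2*w^3 + 19*w^2 + 25*w + 8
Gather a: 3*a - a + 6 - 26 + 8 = 2*a - 12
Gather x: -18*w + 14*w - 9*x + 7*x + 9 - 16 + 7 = -4*w - 2*x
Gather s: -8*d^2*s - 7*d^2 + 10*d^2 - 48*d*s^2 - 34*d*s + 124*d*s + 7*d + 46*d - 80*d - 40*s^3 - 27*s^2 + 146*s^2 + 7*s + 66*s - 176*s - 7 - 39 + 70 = 3*d^2 - 27*d - 40*s^3 + s^2*(119 - 48*d) + s*(-8*d^2 + 90*d - 103) + 24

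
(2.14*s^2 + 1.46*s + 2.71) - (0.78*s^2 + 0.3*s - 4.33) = 1.36*s^2 + 1.16*s + 7.04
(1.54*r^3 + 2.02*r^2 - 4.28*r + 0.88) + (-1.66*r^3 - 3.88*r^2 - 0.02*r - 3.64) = -0.12*r^3 - 1.86*r^2 - 4.3*r - 2.76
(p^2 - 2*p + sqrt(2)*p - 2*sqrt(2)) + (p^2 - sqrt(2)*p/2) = 2*p^2 - 2*p + sqrt(2)*p/2 - 2*sqrt(2)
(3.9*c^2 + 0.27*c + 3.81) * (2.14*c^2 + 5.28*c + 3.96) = 8.346*c^4 + 21.1698*c^3 + 25.023*c^2 + 21.186*c + 15.0876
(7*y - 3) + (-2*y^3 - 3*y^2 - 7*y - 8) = -2*y^3 - 3*y^2 - 11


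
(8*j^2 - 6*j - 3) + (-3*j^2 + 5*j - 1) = 5*j^2 - j - 4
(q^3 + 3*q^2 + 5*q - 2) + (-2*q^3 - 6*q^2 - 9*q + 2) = -q^3 - 3*q^2 - 4*q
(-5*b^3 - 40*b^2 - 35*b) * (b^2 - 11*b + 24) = -5*b^5 + 15*b^4 + 285*b^3 - 575*b^2 - 840*b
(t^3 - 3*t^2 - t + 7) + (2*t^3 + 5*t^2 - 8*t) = 3*t^3 + 2*t^2 - 9*t + 7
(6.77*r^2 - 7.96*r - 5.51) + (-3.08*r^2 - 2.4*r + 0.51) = 3.69*r^2 - 10.36*r - 5.0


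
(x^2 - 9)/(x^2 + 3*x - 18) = (x + 3)/(x + 6)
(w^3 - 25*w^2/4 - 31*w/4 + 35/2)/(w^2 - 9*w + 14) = (4*w^2 + 3*w - 10)/(4*(w - 2))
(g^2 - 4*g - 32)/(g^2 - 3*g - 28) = (g - 8)/(g - 7)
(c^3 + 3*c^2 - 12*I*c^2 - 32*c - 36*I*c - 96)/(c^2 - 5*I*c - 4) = (c^2 + c*(3 - 8*I) - 24*I)/(c - I)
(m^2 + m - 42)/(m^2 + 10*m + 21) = (m - 6)/(m + 3)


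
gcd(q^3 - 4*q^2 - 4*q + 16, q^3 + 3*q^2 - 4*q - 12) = q^2 - 4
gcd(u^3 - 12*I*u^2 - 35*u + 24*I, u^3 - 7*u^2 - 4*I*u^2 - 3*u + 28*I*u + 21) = u^2 - 4*I*u - 3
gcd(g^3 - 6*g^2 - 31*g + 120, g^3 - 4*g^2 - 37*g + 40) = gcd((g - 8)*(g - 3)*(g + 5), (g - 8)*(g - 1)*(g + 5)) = g^2 - 3*g - 40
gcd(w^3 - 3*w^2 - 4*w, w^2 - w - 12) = w - 4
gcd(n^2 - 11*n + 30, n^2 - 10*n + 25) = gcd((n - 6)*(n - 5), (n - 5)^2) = n - 5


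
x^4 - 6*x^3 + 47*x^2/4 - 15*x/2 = x*(x - 5/2)*(x - 2)*(x - 3/2)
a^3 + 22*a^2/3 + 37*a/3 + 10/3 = (a + 1/3)*(a + 2)*(a + 5)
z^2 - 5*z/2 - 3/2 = (z - 3)*(z + 1/2)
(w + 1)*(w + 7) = w^2 + 8*w + 7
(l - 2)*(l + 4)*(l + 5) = l^3 + 7*l^2 + 2*l - 40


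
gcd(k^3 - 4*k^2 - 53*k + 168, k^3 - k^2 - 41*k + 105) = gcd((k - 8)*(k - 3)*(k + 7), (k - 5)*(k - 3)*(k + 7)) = k^2 + 4*k - 21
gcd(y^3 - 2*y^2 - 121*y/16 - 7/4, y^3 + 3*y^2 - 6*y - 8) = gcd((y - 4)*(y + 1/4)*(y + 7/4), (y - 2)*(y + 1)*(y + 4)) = 1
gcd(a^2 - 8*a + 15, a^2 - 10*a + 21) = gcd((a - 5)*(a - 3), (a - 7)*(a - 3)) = a - 3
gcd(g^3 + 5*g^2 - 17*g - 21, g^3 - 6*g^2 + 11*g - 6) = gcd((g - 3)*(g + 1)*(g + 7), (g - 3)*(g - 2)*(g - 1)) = g - 3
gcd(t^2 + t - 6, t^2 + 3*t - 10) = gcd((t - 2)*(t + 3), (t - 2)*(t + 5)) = t - 2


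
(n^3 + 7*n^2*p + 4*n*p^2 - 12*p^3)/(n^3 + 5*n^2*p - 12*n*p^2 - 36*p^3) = (-n + p)/(-n + 3*p)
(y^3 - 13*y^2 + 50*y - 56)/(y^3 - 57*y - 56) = (-y^3 + 13*y^2 - 50*y + 56)/(-y^3 + 57*y + 56)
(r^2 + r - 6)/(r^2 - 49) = (r^2 + r - 6)/(r^2 - 49)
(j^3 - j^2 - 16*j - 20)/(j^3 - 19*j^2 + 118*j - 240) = (j^2 + 4*j + 4)/(j^2 - 14*j + 48)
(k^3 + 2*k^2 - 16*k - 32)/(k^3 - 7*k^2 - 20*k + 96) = (k^2 - 2*k - 8)/(k^2 - 11*k + 24)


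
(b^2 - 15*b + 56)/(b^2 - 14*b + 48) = (b - 7)/(b - 6)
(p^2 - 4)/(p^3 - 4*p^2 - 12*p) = (p - 2)/(p*(p - 6))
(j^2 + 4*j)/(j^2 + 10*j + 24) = j/(j + 6)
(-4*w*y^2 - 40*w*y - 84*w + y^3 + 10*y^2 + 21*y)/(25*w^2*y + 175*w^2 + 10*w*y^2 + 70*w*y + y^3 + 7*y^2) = (-4*w*y - 12*w + y^2 + 3*y)/(25*w^2 + 10*w*y + y^2)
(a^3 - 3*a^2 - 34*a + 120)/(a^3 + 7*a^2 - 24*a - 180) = (a - 4)/(a + 6)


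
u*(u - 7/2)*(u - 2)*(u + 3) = u^4 - 5*u^3/2 - 19*u^2/2 + 21*u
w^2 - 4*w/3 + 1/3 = (w - 1)*(w - 1/3)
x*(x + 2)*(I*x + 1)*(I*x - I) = -x^4 - x^3 + I*x^3 + 2*x^2 + I*x^2 - 2*I*x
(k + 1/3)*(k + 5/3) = k^2 + 2*k + 5/9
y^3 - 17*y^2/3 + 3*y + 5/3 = (y - 5)*(y - 1)*(y + 1/3)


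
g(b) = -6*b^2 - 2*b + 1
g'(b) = -12*b - 2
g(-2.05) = -20.12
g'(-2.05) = 22.60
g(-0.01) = 1.02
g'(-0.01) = -1.88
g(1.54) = -16.31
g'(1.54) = -20.48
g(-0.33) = 1.01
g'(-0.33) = 1.96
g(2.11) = -29.93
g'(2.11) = -27.32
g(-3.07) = -49.41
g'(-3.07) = 34.84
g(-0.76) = -0.95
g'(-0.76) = 7.12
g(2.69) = -47.80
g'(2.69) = -34.28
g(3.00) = -59.00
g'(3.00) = -38.00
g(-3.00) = -47.00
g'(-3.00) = 34.00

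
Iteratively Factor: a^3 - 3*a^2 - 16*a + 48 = (a - 3)*(a^2 - 16) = (a - 3)*(a + 4)*(a - 4)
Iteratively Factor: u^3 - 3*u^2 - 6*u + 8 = (u - 1)*(u^2 - 2*u - 8) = (u - 4)*(u - 1)*(u + 2)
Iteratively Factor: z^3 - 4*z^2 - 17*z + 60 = (z - 3)*(z^2 - z - 20) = (z - 3)*(z + 4)*(z - 5)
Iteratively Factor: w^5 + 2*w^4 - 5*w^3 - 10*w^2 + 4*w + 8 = (w + 2)*(w^4 - 5*w^2 + 4) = (w - 1)*(w + 2)*(w^3 + w^2 - 4*w - 4) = (w - 1)*(w + 1)*(w + 2)*(w^2 - 4) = (w - 2)*(w - 1)*(w + 1)*(w + 2)*(w + 2)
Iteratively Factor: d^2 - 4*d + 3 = (d - 1)*(d - 3)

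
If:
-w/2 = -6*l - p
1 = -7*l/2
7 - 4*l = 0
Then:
No Solution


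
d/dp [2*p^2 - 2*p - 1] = 4*p - 2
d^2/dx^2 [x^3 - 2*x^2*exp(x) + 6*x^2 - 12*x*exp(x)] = -2*x^2*exp(x) - 20*x*exp(x) + 6*x - 28*exp(x) + 12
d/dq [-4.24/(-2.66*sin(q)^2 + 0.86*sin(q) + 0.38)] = (3.6464 - 22.5568*sin(q))*cos(q)/(-2.66*sin(q)^2 + 0.86*sin(q) + 0.38)^2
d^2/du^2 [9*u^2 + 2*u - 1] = 18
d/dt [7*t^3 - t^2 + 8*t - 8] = 21*t^2 - 2*t + 8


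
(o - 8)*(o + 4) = o^2 - 4*o - 32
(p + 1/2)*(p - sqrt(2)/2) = p^2 - sqrt(2)*p/2 + p/2 - sqrt(2)/4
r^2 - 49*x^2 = (r - 7*x)*(r + 7*x)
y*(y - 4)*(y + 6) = y^3 + 2*y^2 - 24*y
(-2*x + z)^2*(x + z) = 4*x^3 - 3*x*z^2 + z^3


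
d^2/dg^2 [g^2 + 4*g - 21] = 2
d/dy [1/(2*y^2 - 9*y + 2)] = (9 - 4*y)/(2*y^2 - 9*y + 2)^2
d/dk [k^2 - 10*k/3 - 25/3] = 2*k - 10/3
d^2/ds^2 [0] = 0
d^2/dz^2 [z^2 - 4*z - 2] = 2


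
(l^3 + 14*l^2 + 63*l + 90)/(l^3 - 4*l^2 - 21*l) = (l^2 + 11*l + 30)/(l*(l - 7))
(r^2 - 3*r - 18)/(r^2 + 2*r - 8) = (r^2 - 3*r - 18)/(r^2 + 2*r - 8)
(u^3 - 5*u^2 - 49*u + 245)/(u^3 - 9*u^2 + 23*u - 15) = (u^2 - 49)/(u^2 - 4*u + 3)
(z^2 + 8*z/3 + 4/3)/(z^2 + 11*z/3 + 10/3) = (3*z + 2)/(3*z + 5)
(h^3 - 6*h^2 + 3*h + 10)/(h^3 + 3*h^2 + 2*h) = (h^2 - 7*h + 10)/(h*(h + 2))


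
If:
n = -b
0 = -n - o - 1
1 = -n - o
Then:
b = o + 1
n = -o - 1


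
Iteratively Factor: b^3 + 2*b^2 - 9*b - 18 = (b - 3)*(b^2 + 5*b + 6) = (b - 3)*(b + 2)*(b + 3)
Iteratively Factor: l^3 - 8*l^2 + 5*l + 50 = (l - 5)*(l^2 - 3*l - 10) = (l - 5)*(l + 2)*(l - 5)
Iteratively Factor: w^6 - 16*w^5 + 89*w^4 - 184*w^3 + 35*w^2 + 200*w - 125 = (w - 5)*(w^5 - 11*w^4 + 34*w^3 - 14*w^2 - 35*w + 25) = (w - 5)*(w - 1)*(w^4 - 10*w^3 + 24*w^2 + 10*w - 25) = (w - 5)^2*(w - 1)*(w^3 - 5*w^2 - w + 5) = (w - 5)^3*(w - 1)*(w^2 - 1) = (w - 5)^3*(w - 1)^2*(w + 1)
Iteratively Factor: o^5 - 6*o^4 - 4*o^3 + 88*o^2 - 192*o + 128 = (o - 2)*(o^4 - 4*o^3 - 12*o^2 + 64*o - 64) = (o - 4)*(o - 2)*(o^3 - 12*o + 16) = (o - 4)*(o - 2)^2*(o^2 + 2*o - 8) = (o - 4)*(o - 2)^3*(o + 4)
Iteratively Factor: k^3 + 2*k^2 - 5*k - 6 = (k - 2)*(k^2 + 4*k + 3) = (k - 2)*(k + 1)*(k + 3)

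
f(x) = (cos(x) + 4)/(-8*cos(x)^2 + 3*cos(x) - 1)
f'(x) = (-16*sin(x)*cos(x) + 3*sin(x))*(cos(x) + 4)/(-8*cos(x)^2 + 3*cos(x) - 1)^2 - sin(x)/(-8*cos(x)^2 + 3*cos(x) - 1)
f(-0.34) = -0.94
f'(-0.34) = 0.65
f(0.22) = -0.87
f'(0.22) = -0.38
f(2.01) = -0.96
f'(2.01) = 2.53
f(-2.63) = -0.32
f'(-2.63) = -0.33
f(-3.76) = -0.36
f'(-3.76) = 0.45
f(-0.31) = -0.92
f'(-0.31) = 0.58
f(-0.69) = -1.39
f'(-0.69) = 2.21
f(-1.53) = -4.54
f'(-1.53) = -13.06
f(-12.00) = -1.16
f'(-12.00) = -1.44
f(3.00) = -0.25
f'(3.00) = 0.07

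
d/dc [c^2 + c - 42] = 2*c + 1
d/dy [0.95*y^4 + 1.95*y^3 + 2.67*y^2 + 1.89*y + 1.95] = 3.8*y^3 + 5.85*y^2 + 5.34*y + 1.89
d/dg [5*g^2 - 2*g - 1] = 10*g - 2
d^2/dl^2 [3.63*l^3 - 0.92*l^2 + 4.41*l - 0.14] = 21.78*l - 1.84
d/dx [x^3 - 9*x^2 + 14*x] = 3*x^2 - 18*x + 14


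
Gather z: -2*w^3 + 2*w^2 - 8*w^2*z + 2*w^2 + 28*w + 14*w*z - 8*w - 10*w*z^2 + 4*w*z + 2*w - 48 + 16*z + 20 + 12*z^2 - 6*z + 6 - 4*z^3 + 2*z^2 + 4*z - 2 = -2*w^3 + 4*w^2 + 22*w - 4*z^3 + z^2*(14 - 10*w) + z*(-8*w^2 + 18*w + 14) - 24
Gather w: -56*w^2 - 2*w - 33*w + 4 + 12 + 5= -56*w^2 - 35*w + 21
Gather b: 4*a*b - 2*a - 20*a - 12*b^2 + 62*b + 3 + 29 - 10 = -22*a - 12*b^2 + b*(4*a + 62) + 22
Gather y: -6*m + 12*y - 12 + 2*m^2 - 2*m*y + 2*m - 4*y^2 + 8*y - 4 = 2*m^2 - 4*m - 4*y^2 + y*(20 - 2*m) - 16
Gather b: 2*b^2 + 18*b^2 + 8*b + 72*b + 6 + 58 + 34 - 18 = 20*b^2 + 80*b + 80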